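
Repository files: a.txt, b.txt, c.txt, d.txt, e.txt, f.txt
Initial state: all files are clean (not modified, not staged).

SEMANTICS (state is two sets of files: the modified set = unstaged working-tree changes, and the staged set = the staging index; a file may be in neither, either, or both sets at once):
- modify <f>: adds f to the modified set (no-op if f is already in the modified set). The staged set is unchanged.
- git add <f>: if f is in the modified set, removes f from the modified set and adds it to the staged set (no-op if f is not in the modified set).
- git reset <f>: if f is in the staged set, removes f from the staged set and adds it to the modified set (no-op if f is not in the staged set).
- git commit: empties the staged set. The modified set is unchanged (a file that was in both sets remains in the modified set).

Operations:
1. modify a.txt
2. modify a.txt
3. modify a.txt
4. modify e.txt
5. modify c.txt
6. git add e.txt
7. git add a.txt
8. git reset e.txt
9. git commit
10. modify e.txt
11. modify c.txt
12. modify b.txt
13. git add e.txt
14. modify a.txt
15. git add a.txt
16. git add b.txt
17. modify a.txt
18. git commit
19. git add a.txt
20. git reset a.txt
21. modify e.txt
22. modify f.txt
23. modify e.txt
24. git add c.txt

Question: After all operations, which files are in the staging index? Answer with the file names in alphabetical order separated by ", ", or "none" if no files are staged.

Answer: c.txt

Derivation:
After op 1 (modify a.txt): modified={a.txt} staged={none}
After op 2 (modify a.txt): modified={a.txt} staged={none}
After op 3 (modify a.txt): modified={a.txt} staged={none}
After op 4 (modify e.txt): modified={a.txt, e.txt} staged={none}
After op 5 (modify c.txt): modified={a.txt, c.txt, e.txt} staged={none}
After op 6 (git add e.txt): modified={a.txt, c.txt} staged={e.txt}
After op 7 (git add a.txt): modified={c.txt} staged={a.txt, e.txt}
After op 8 (git reset e.txt): modified={c.txt, e.txt} staged={a.txt}
After op 9 (git commit): modified={c.txt, e.txt} staged={none}
After op 10 (modify e.txt): modified={c.txt, e.txt} staged={none}
After op 11 (modify c.txt): modified={c.txt, e.txt} staged={none}
After op 12 (modify b.txt): modified={b.txt, c.txt, e.txt} staged={none}
After op 13 (git add e.txt): modified={b.txt, c.txt} staged={e.txt}
After op 14 (modify a.txt): modified={a.txt, b.txt, c.txt} staged={e.txt}
After op 15 (git add a.txt): modified={b.txt, c.txt} staged={a.txt, e.txt}
After op 16 (git add b.txt): modified={c.txt} staged={a.txt, b.txt, e.txt}
After op 17 (modify a.txt): modified={a.txt, c.txt} staged={a.txt, b.txt, e.txt}
After op 18 (git commit): modified={a.txt, c.txt} staged={none}
After op 19 (git add a.txt): modified={c.txt} staged={a.txt}
After op 20 (git reset a.txt): modified={a.txt, c.txt} staged={none}
After op 21 (modify e.txt): modified={a.txt, c.txt, e.txt} staged={none}
After op 22 (modify f.txt): modified={a.txt, c.txt, e.txt, f.txt} staged={none}
After op 23 (modify e.txt): modified={a.txt, c.txt, e.txt, f.txt} staged={none}
After op 24 (git add c.txt): modified={a.txt, e.txt, f.txt} staged={c.txt}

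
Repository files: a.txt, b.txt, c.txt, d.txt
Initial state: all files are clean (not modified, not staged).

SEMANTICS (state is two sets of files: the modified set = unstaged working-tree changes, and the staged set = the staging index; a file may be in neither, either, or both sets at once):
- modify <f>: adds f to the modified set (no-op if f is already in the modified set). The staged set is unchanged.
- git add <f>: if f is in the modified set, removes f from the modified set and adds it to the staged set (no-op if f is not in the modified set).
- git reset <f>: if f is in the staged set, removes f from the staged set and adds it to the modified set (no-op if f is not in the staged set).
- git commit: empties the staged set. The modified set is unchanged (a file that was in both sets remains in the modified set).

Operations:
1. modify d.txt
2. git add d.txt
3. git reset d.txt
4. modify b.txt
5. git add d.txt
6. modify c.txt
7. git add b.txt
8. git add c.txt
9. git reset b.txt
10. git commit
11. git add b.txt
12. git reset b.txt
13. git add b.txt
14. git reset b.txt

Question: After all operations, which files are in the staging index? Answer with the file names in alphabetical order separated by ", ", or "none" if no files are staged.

After op 1 (modify d.txt): modified={d.txt} staged={none}
After op 2 (git add d.txt): modified={none} staged={d.txt}
After op 3 (git reset d.txt): modified={d.txt} staged={none}
After op 4 (modify b.txt): modified={b.txt, d.txt} staged={none}
After op 5 (git add d.txt): modified={b.txt} staged={d.txt}
After op 6 (modify c.txt): modified={b.txt, c.txt} staged={d.txt}
After op 7 (git add b.txt): modified={c.txt} staged={b.txt, d.txt}
After op 8 (git add c.txt): modified={none} staged={b.txt, c.txt, d.txt}
After op 9 (git reset b.txt): modified={b.txt} staged={c.txt, d.txt}
After op 10 (git commit): modified={b.txt} staged={none}
After op 11 (git add b.txt): modified={none} staged={b.txt}
After op 12 (git reset b.txt): modified={b.txt} staged={none}
After op 13 (git add b.txt): modified={none} staged={b.txt}
After op 14 (git reset b.txt): modified={b.txt} staged={none}

Answer: none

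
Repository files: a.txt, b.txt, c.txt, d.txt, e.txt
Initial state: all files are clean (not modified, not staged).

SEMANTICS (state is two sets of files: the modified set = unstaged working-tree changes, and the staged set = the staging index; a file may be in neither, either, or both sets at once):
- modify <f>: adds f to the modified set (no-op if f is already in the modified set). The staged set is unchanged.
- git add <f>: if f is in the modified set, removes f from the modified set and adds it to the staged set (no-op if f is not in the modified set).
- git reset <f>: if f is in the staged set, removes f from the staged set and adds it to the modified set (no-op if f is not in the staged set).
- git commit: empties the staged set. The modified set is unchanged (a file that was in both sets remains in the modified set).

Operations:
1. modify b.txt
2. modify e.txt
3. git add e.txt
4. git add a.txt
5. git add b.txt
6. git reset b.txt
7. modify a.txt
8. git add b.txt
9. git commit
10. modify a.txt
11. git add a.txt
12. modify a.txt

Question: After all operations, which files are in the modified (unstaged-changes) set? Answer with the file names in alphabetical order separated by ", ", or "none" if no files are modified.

Answer: a.txt

Derivation:
After op 1 (modify b.txt): modified={b.txt} staged={none}
After op 2 (modify e.txt): modified={b.txt, e.txt} staged={none}
After op 3 (git add e.txt): modified={b.txt} staged={e.txt}
After op 4 (git add a.txt): modified={b.txt} staged={e.txt}
After op 5 (git add b.txt): modified={none} staged={b.txt, e.txt}
After op 6 (git reset b.txt): modified={b.txt} staged={e.txt}
After op 7 (modify a.txt): modified={a.txt, b.txt} staged={e.txt}
After op 8 (git add b.txt): modified={a.txt} staged={b.txt, e.txt}
After op 9 (git commit): modified={a.txt} staged={none}
After op 10 (modify a.txt): modified={a.txt} staged={none}
After op 11 (git add a.txt): modified={none} staged={a.txt}
After op 12 (modify a.txt): modified={a.txt} staged={a.txt}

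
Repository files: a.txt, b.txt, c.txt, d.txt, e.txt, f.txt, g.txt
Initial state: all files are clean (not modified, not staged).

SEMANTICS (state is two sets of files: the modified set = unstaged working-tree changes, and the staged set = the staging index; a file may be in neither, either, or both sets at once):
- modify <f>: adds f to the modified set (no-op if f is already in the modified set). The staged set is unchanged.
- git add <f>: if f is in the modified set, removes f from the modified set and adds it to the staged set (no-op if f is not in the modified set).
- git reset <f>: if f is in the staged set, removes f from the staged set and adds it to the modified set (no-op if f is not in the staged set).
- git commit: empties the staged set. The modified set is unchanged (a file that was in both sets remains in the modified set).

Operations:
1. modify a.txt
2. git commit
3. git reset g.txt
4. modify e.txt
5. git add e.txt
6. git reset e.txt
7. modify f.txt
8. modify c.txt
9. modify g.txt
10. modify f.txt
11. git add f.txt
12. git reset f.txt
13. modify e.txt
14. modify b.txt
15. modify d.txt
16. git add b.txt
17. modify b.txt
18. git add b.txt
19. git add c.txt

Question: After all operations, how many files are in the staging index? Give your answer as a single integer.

After op 1 (modify a.txt): modified={a.txt} staged={none}
After op 2 (git commit): modified={a.txt} staged={none}
After op 3 (git reset g.txt): modified={a.txt} staged={none}
After op 4 (modify e.txt): modified={a.txt, e.txt} staged={none}
After op 5 (git add e.txt): modified={a.txt} staged={e.txt}
After op 6 (git reset e.txt): modified={a.txt, e.txt} staged={none}
After op 7 (modify f.txt): modified={a.txt, e.txt, f.txt} staged={none}
After op 8 (modify c.txt): modified={a.txt, c.txt, e.txt, f.txt} staged={none}
After op 9 (modify g.txt): modified={a.txt, c.txt, e.txt, f.txt, g.txt} staged={none}
After op 10 (modify f.txt): modified={a.txt, c.txt, e.txt, f.txt, g.txt} staged={none}
After op 11 (git add f.txt): modified={a.txt, c.txt, e.txt, g.txt} staged={f.txt}
After op 12 (git reset f.txt): modified={a.txt, c.txt, e.txt, f.txt, g.txt} staged={none}
After op 13 (modify e.txt): modified={a.txt, c.txt, e.txt, f.txt, g.txt} staged={none}
After op 14 (modify b.txt): modified={a.txt, b.txt, c.txt, e.txt, f.txt, g.txt} staged={none}
After op 15 (modify d.txt): modified={a.txt, b.txt, c.txt, d.txt, e.txt, f.txt, g.txt} staged={none}
After op 16 (git add b.txt): modified={a.txt, c.txt, d.txt, e.txt, f.txt, g.txt} staged={b.txt}
After op 17 (modify b.txt): modified={a.txt, b.txt, c.txt, d.txt, e.txt, f.txt, g.txt} staged={b.txt}
After op 18 (git add b.txt): modified={a.txt, c.txt, d.txt, e.txt, f.txt, g.txt} staged={b.txt}
After op 19 (git add c.txt): modified={a.txt, d.txt, e.txt, f.txt, g.txt} staged={b.txt, c.txt}
Final staged set: {b.txt, c.txt} -> count=2

Answer: 2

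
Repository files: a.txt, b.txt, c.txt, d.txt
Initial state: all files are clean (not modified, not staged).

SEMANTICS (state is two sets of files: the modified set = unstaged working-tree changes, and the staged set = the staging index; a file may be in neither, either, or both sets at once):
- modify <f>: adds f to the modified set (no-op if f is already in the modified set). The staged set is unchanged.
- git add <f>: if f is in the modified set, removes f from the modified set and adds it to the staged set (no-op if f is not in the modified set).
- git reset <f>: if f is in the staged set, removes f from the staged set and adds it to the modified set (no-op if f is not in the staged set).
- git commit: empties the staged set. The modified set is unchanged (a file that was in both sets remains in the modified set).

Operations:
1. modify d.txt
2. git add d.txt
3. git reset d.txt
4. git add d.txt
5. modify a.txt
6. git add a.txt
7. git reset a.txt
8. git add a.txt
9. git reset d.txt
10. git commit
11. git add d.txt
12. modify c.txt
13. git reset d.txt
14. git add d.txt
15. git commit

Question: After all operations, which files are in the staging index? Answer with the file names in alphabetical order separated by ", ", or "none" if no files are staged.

After op 1 (modify d.txt): modified={d.txt} staged={none}
After op 2 (git add d.txt): modified={none} staged={d.txt}
After op 3 (git reset d.txt): modified={d.txt} staged={none}
After op 4 (git add d.txt): modified={none} staged={d.txt}
After op 5 (modify a.txt): modified={a.txt} staged={d.txt}
After op 6 (git add a.txt): modified={none} staged={a.txt, d.txt}
After op 7 (git reset a.txt): modified={a.txt} staged={d.txt}
After op 8 (git add a.txt): modified={none} staged={a.txt, d.txt}
After op 9 (git reset d.txt): modified={d.txt} staged={a.txt}
After op 10 (git commit): modified={d.txt} staged={none}
After op 11 (git add d.txt): modified={none} staged={d.txt}
After op 12 (modify c.txt): modified={c.txt} staged={d.txt}
After op 13 (git reset d.txt): modified={c.txt, d.txt} staged={none}
After op 14 (git add d.txt): modified={c.txt} staged={d.txt}
After op 15 (git commit): modified={c.txt} staged={none}

Answer: none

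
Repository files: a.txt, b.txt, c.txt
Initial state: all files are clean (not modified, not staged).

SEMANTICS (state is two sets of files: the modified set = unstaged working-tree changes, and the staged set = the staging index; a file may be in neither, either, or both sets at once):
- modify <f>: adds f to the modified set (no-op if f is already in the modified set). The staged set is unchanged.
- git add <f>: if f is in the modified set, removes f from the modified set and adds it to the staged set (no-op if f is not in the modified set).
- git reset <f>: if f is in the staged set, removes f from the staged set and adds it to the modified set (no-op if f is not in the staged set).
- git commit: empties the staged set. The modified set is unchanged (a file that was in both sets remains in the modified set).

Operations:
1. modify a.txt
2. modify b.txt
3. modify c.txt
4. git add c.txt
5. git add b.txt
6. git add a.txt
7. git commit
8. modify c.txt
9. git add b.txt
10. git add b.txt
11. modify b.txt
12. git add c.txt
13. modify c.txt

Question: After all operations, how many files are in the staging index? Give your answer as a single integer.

Answer: 1

Derivation:
After op 1 (modify a.txt): modified={a.txt} staged={none}
After op 2 (modify b.txt): modified={a.txt, b.txt} staged={none}
After op 3 (modify c.txt): modified={a.txt, b.txt, c.txt} staged={none}
After op 4 (git add c.txt): modified={a.txt, b.txt} staged={c.txt}
After op 5 (git add b.txt): modified={a.txt} staged={b.txt, c.txt}
After op 6 (git add a.txt): modified={none} staged={a.txt, b.txt, c.txt}
After op 7 (git commit): modified={none} staged={none}
After op 8 (modify c.txt): modified={c.txt} staged={none}
After op 9 (git add b.txt): modified={c.txt} staged={none}
After op 10 (git add b.txt): modified={c.txt} staged={none}
After op 11 (modify b.txt): modified={b.txt, c.txt} staged={none}
After op 12 (git add c.txt): modified={b.txt} staged={c.txt}
After op 13 (modify c.txt): modified={b.txt, c.txt} staged={c.txt}
Final staged set: {c.txt} -> count=1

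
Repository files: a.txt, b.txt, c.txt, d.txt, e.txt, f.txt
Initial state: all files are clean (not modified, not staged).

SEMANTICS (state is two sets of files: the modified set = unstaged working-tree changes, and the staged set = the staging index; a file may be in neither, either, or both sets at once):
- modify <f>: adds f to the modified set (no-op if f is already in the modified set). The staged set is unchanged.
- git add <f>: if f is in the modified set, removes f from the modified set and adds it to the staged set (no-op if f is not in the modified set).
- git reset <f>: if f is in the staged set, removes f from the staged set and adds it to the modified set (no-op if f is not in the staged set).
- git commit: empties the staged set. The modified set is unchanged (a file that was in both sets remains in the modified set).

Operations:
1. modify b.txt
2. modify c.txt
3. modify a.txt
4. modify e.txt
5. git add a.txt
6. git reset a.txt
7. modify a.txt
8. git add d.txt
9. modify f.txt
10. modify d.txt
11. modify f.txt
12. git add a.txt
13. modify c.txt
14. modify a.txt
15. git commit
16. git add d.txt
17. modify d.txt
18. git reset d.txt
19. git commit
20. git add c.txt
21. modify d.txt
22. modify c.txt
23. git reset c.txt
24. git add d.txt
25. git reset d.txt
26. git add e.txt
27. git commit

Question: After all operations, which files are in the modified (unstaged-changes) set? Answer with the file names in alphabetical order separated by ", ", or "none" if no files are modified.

After op 1 (modify b.txt): modified={b.txt} staged={none}
After op 2 (modify c.txt): modified={b.txt, c.txt} staged={none}
After op 3 (modify a.txt): modified={a.txt, b.txt, c.txt} staged={none}
After op 4 (modify e.txt): modified={a.txt, b.txt, c.txt, e.txt} staged={none}
After op 5 (git add a.txt): modified={b.txt, c.txt, e.txt} staged={a.txt}
After op 6 (git reset a.txt): modified={a.txt, b.txt, c.txt, e.txt} staged={none}
After op 7 (modify a.txt): modified={a.txt, b.txt, c.txt, e.txt} staged={none}
After op 8 (git add d.txt): modified={a.txt, b.txt, c.txt, e.txt} staged={none}
After op 9 (modify f.txt): modified={a.txt, b.txt, c.txt, e.txt, f.txt} staged={none}
After op 10 (modify d.txt): modified={a.txt, b.txt, c.txt, d.txt, e.txt, f.txt} staged={none}
After op 11 (modify f.txt): modified={a.txt, b.txt, c.txt, d.txt, e.txt, f.txt} staged={none}
After op 12 (git add a.txt): modified={b.txt, c.txt, d.txt, e.txt, f.txt} staged={a.txt}
After op 13 (modify c.txt): modified={b.txt, c.txt, d.txt, e.txt, f.txt} staged={a.txt}
After op 14 (modify a.txt): modified={a.txt, b.txt, c.txt, d.txt, e.txt, f.txt} staged={a.txt}
After op 15 (git commit): modified={a.txt, b.txt, c.txt, d.txt, e.txt, f.txt} staged={none}
After op 16 (git add d.txt): modified={a.txt, b.txt, c.txt, e.txt, f.txt} staged={d.txt}
After op 17 (modify d.txt): modified={a.txt, b.txt, c.txt, d.txt, e.txt, f.txt} staged={d.txt}
After op 18 (git reset d.txt): modified={a.txt, b.txt, c.txt, d.txt, e.txt, f.txt} staged={none}
After op 19 (git commit): modified={a.txt, b.txt, c.txt, d.txt, e.txt, f.txt} staged={none}
After op 20 (git add c.txt): modified={a.txt, b.txt, d.txt, e.txt, f.txt} staged={c.txt}
After op 21 (modify d.txt): modified={a.txt, b.txt, d.txt, e.txt, f.txt} staged={c.txt}
After op 22 (modify c.txt): modified={a.txt, b.txt, c.txt, d.txt, e.txt, f.txt} staged={c.txt}
After op 23 (git reset c.txt): modified={a.txt, b.txt, c.txt, d.txt, e.txt, f.txt} staged={none}
After op 24 (git add d.txt): modified={a.txt, b.txt, c.txt, e.txt, f.txt} staged={d.txt}
After op 25 (git reset d.txt): modified={a.txt, b.txt, c.txt, d.txt, e.txt, f.txt} staged={none}
After op 26 (git add e.txt): modified={a.txt, b.txt, c.txt, d.txt, f.txt} staged={e.txt}
After op 27 (git commit): modified={a.txt, b.txt, c.txt, d.txt, f.txt} staged={none}

Answer: a.txt, b.txt, c.txt, d.txt, f.txt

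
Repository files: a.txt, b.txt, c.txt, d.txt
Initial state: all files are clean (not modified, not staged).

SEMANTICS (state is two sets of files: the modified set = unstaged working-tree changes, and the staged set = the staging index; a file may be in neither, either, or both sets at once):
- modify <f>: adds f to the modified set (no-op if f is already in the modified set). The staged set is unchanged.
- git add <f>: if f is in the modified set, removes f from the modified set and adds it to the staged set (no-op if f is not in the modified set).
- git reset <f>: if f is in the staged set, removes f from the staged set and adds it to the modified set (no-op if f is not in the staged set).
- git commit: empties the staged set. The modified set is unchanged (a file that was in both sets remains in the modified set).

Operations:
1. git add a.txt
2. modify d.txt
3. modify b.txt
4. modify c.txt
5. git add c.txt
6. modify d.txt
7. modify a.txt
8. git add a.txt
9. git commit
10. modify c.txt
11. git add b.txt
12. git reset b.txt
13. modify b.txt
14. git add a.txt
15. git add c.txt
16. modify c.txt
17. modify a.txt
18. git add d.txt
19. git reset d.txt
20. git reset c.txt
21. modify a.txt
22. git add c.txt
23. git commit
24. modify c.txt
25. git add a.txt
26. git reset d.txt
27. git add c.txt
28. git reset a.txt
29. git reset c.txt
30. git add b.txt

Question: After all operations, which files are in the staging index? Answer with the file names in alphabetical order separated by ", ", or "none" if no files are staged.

Answer: b.txt

Derivation:
After op 1 (git add a.txt): modified={none} staged={none}
After op 2 (modify d.txt): modified={d.txt} staged={none}
After op 3 (modify b.txt): modified={b.txt, d.txt} staged={none}
After op 4 (modify c.txt): modified={b.txt, c.txt, d.txt} staged={none}
After op 5 (git add c.txt): modified={b.txt, d.txt} staged={c.txt}
After op 6 (modify d.txt): modified={b.txt, d.txt} staged={c.txt}
After op 7 (modify a.txt): modified={a.txt, b.txt, d.txt} staged={c.txt}
After op 8 (git add a.txt): modified={b.txt, d.txt} staged={a.txt, c.txt}
After op 9 (git commit): modified={b.txt, d.txt} staged={none}
After op 10 (modify c.txt): modified={b.txt, c.txt, d.txt} staged={none}
After op 11 (git add b.txt): modified={c.txt, d.txt} staged={b.txt}
After op 12 (git reset b.txt): modified={b.txt, c.txt, d.txt} staged={none}
After op 13 (modify b.txt): modified={b.txt, c.txt, d.txt} staged={none}
After op 14 (git add a.txt): modified={b.txt, c.txt, d.txt} staged={none}
After op 15 (git add c.txt): modified={b.txt, d.txt} staged={c.txt}
After op 16 (modify c.txt): modified={b.txt, c.txt, d.txt} staged={c.txt}
After op 17 (modify a.txt): modified={a.txt, b.txt, c.txt, d.txt} staged={c.txt}
After op 18 (git add d.txt): modified={a.txt, b.txt, c.txt} staged={c.txt, d.txt}
After op 19 (git reset d.txt): modified={a.txt, b.txt, c.txt, d.txt} staged={c.txt}
After op 20 (git reset c.txt): modified={a.txt, b.txt, c.txt, d.txt} staged={none}
After op 21 (modify a.txt): modified={a.txt, b.txt, c.txt, d.txt} staged={none}
After op 22 (git add c.txt): modified={a.txt, b.txt, d.txt} staged={c.txt}
After op 23 (git commit): modified={a.txt, b.txt, d.txt} staged={none}
After op 24 (modify c.txt): modified={a.txt, b.txt, c.txt, d.txt} staged={none}
After op 25 (git add a.txt): modified={b.txt, c.txt, d.txt} staged={a.txt}
After op 26 (git reset d.txt): modified={b.txt, c.txt, d.txt} staged={a.txt}
After op 27 (git add c.txt): modified={b.txt, d.txt} staged={a.txt, c.txt}
After op 28 (git reset a.txt): modified={a.txt, b.txt, d.txt} staged={c.txt}
After op 29 (git reset c.txt): modified={a.txt, b.txt, c.txt, d.txt} staged={none}
After op 30 (git add b.txt): modified={a.txt, c.txt, d.txt} staged={b.txt}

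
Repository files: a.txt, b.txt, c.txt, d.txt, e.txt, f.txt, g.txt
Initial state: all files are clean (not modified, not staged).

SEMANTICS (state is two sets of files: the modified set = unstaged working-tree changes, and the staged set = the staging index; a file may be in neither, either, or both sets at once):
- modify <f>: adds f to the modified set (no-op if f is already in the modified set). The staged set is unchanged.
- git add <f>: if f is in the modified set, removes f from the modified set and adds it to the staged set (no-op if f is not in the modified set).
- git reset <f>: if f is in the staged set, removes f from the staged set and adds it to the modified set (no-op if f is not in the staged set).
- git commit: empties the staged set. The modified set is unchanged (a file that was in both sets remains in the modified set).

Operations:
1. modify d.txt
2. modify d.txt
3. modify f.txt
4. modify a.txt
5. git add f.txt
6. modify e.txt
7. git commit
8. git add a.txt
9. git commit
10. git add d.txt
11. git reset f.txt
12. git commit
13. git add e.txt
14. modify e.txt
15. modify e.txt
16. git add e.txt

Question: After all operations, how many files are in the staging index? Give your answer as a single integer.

Answer: 1

Derivation:
After op 1 (modify d.txt): modified={d.txt} staged={none}
After op 2 (modify d.txt): modified={d.txt} staged={none}
After op 3 (modify f.txt): modified={d.txt, f.txt} staged={none}
After op 4 (modify a.txt): modified={a.txt, d.txt, f.txt} staged={none}
After op 5 (git add f.txt): modified={a.txt, d.txt} staged={f.txt}
After op 6 (modify e.txt): modified={a.txt, d.txt, e.txt} staged={f.txt}
After op 7 (git commit): modified={a.txt, d.txt, e.txt} staged={none}
After op 8 (git add a.txt): modified={d.txt, e.txt} staged={a.txt}
After op 9 (git commit): modified={d.txt, e.txt} staged={none}
After op 10 (git add d.txt): modified={e.txt} staged={d.txt}
After op 11 (git reset f.txt): modified={e.txt} staged={d.txt}
After op 12 (git commit): modified={e.txt} staged={none}
After op 13 (git add e.txt): modified={none} staged={e.txt}
After op 14 (modify e.txt): modified={e.txt} staged={e.txt}
After op 15 (modify e.txt): modified={e.txt} staged={e.txt}
After op 16 (git add e.txt): modified={none} staged={e.txt}
Final staged set: {e.txt} -> count=1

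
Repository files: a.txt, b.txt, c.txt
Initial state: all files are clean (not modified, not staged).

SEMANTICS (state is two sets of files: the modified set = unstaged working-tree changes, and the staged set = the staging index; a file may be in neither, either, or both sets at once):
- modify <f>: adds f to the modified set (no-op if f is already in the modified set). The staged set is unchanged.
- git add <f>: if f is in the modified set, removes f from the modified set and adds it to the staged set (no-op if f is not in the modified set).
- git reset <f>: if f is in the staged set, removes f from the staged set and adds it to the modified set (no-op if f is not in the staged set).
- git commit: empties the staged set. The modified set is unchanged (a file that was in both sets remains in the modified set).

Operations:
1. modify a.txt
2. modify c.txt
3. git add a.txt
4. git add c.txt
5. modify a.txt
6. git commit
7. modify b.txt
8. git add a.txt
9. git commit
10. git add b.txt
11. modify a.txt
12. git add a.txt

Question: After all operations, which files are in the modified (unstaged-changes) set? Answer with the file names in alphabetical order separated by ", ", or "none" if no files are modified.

After op 1 (modify a.txt): modified={a.txt} staged={none}
After op 2 (modify c.txt): modified={a.txt, c.txt} staged={none}
After op 3 (git add a.txt): modified={c.txt} staged={a.txt}
After op 4 (git add c.txt): modified={none} staged={a.txt, c.txt}
After op 5 (modify a.txt): modified={a.txt} staged={a.txt, c.txt}
After op 6 (git commit): modified={a.txt} staged={none}
After op 7 (modify b.txt): modified={a.txt, b.txt} staged={none}
After op 8 (git add a.txt): modified={b.txt} staged={a.txt}
After op 9 (git commit): modified={b.txt} staged={none}
After op 10 (git add b.txt): modified={none} staged={b.txt}
After op 11 (modify a.txt): modified={a.txt} staged={b.txt}
After op 12 (git add a.txt): modified={none} staged={a.txt, b.txt}

Answer: none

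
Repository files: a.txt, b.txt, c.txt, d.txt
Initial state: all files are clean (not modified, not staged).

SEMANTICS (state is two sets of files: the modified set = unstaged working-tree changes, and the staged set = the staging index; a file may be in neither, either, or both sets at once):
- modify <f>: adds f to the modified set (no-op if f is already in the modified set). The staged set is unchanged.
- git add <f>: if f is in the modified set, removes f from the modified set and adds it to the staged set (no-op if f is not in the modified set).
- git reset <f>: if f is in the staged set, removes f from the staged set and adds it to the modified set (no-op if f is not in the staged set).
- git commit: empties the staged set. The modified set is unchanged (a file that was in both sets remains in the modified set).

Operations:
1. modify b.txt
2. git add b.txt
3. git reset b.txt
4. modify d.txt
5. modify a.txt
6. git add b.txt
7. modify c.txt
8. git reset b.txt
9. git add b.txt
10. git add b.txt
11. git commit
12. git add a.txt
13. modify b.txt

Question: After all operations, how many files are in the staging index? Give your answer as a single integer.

Answer: 1

Derivation:
After op 1 (modify b.txt): modified={b.txt} staged={none}
After op 2 (git add b.txt): modified={none} staged={b.txt}
After op 3 (git reset b.txt): modified={b.txt} staged={none}
After op 4 (modify d.txt): modified={b.txt, d.txt} staged={none}
After op 5 (modify a.txt): modified={a.txt, b.txt, d.txt} staged={none}
After op 6 (git add b.txt): modified={a.txt, d.txt} staged={b.txt}
After op 7 (modify c.txt): modified={a.txt, c.txt, d.txt} staged={b.txt}
After op 8 (git reset b.txt): modified={a.txt, b.txt, c.txt, d.txt} staged={none}
After op 9 (git add b.txt): modified={a.txt, c.txt, d.txt} staged={b.txt}
After op 10 (git add b.txt): modified={a.txt, c.txt, d.txt} staged={b.txt}
After op 11 (git commit): modified={a.txt, c.txt, d.txt} staged={none}
After op 12 (git add a.txt): modified={c.txt, d.txt} staged={a.txt}
After op 13 (modify b.txt): modified={b.txt, c.txt, d.txt} staged={a.txt}
Final staged set: {a.txt} -> count=1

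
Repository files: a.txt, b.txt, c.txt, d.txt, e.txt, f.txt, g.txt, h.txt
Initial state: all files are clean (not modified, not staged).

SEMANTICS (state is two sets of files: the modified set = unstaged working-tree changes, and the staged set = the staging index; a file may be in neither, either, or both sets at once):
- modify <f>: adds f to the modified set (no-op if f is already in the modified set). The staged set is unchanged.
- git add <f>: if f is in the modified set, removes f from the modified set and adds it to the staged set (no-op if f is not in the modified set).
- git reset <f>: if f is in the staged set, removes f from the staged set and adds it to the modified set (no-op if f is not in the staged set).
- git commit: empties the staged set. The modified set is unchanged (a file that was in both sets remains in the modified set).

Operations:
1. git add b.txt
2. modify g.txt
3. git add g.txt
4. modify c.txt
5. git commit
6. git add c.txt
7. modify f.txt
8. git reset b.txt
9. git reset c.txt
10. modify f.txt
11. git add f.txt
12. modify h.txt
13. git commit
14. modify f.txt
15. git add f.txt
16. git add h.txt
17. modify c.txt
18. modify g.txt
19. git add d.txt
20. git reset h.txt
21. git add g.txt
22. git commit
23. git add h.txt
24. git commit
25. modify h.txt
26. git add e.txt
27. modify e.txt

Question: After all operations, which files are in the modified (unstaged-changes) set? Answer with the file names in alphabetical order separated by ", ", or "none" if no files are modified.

After op 1 (git add b.txt): modified={none} staged={none}
After op 2 (modify g.txt): modified={g.txt} staged={none}
After op 3 (git add g.txt): modified={none} staged={g.txt}
After op 4 (modify c.txt): modified={c.txt} staged={g.txt}
After op 5 (git commit): modified={c.txt} staged={none}
After op 6 (git add c.txt): modified={none} staged={c.txt}
After op 7 (modify f.txt): modified={f.txt} staged={c.txt}
After op 8 (git reset b.txt): modified={f.txt} staged={c.txt}
After op 9 (git reset c.txt): modified={c.txt, f.txt} staged={none}
After op 10 (modify f.txt): modified={c.txt, f.txt} staged={none}
After op 11 (git add f.txt): modified={c.txt} staged={f.txt}
After op 12 (modify h.txt): modified={c.txt, h.txt} staged={f.txt}
After op 13 (git commit): modified={c.txt, h.txt} staged={none}
After op 14 (modify f.txt): modified={c.txt, f.txt, h.txt} staged={none}
After op 15 (git add f.txt): modified={c.txt, h.txt} staged={f.txt}
After op 16 (git add h.txt): modified={c.txt} staged={f.txt, h.txt}
After op 17 (modify c.txt): modified={c.txt} staged={f.txt, h.txt}
After op 18 (modify g.txt): modified={c.txt, g.txt} staged={f.txt, h.txt}
After op 19 (git add d.txt): modified={c.txt, g.txt} staged={f.txt, h.txt}
After op 20 (git reset h.txt): modified={c.txt, g.txt, h.txt} staged={f.txt}
After op 21 (git add g.txt): modified={c.txt, h.txt} staged={f.txt, g.txt}
After op 22 (git commit): modified={c.txt, h.txt} staged={none}
After op 23 (git add h.txt): modified={c.txt} staged={h.txt}
After op 24 (git commit): modified={c.txt} staged={none}
After op 25 (modify h.txt): modified={c.txt, h.txt} staged={none}
After op 26 (git add e.txt): modified={c.txt, h.txt} staged={none}
After op 27 (modify e.txt): modified={c.txt, e.txt, h.txt} staged={none}

Answer: c.txt, e.txt, h.txt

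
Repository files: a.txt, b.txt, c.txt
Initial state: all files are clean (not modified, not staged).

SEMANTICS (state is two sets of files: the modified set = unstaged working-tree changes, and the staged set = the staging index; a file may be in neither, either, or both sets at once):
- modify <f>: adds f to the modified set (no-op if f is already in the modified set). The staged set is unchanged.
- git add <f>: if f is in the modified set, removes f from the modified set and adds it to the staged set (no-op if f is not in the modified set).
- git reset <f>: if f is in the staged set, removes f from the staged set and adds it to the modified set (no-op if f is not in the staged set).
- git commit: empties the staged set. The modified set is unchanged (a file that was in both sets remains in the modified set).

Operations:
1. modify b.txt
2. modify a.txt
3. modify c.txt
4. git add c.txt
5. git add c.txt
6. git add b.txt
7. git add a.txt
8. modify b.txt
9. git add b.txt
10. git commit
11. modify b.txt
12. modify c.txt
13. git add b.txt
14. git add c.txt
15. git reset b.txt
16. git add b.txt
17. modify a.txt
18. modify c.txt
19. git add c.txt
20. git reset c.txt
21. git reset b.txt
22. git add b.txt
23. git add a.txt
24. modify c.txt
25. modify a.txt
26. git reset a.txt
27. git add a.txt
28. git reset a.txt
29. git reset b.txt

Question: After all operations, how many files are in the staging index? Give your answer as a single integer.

After op 1 (modify b.txt): modified={b.txt} staged={none}
After op 2 (modify a.txt): modified={a.txt, b.txt} staged={none}
After op 3 (modify c.txt): modified={a.txt, b.txt, c.txt} staged={none}
After op 4 (git add c.txt): modified={a.txt, b.txt} staged={c.txt}
After op 5 (git add c.txt): modified={a.txt, b.txt} staged={c.txt}
After op 6 (git add b.txt): modified={a.txt} staged={b.txt, c.txt}
After op 7 (git add a.txt): modified={none} staged={a.txt, b.txt, c.txt}
After op 8 (modify b.txt): modified={b.txt} staged={a.txt, b.txt, c.txt}
After op 9 (git add b.txt): modified={none} staged={a.txt, b.txt, c.txt}
After op 10 (git commit): modified={none} staged={none}
After op 11 (modify b.txt): modified={b.txt} staged={none}
After op 12 (modify c.txt): modified={b.txt, c.txt} staged={none}
After op 13 (git add b.txt): modified={c.txt} staged={b.txt}
After op 14 (git add c.txt): modified={none} staged={b.txt, c.txt}
After op 15 (git reset b.txt): modified={b.txt} staged={c.txt}
After op 16 (git add b.txt): modified={none} staged={b.txt, c.txt}
After op 17 (modify a.txt): modified={a.txt} staged={b.txt, c.txt}
After op 18 (modify c.txt): modified={a.txt, c.txt} staged={b.txt, c.txt}
After op 19 (git add c.txt): modified={a.txt} staged={b.txt, c.txt}
After op 20 (git reset c.txt): modified={a.txt, c.txt} staged={b.txt}
After op 21 (git reset b.txt): modified={a.txt, b.txt, c.txt} staged={none}
After op 22 (git add b.txt): modified={a.txt, c.txt} staged={b.txt}
After op 23 (git add a.txt): modified={c.txt} staged={a.txt, b.txt}
After op 24 (modify c.txt): modified={c.txt} staged={a.txt, b.txt}
After op 25 (modify a.txt): modified={a.txt, c.txt} staged={a.txt, b.txt}
After op 26 (git reset a.txt): modified={a.txt, c.txt} staged={b.txt}
After op 27 (git add a.txt): modified={c.txt} staged={a.txt, b.txt}
After op 28 (git reset a.txt): modified={a.txt, c.txt} staged={b.txt}
After op 29 (git reset b.txt): modified={a.txt, b.txt, c.txt} staged={none}
Final staged set: {none} -> count=0

Answer: 0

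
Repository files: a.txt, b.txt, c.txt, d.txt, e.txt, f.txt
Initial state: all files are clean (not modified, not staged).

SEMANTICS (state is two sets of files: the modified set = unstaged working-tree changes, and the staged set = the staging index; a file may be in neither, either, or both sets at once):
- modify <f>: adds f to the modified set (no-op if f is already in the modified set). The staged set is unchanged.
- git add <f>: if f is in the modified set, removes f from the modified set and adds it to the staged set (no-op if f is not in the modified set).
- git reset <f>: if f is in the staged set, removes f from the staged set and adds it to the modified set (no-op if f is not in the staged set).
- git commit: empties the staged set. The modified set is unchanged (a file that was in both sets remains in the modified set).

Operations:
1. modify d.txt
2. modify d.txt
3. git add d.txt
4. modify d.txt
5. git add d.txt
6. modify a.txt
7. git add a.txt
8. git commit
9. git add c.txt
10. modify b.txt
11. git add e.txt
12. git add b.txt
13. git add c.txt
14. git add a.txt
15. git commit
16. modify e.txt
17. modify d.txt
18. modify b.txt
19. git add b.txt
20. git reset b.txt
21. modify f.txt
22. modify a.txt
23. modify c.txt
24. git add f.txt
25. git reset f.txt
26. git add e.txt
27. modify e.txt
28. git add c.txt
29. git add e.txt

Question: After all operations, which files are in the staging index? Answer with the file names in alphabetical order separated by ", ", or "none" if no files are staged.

After op 1 (modify d.txt): modified={d.txt} staged={none}
After op 2 (modify d.txt): modified={d.txt} staged={none}
After op 3 (git add d.txt): modified={none} staged={d.txt}
After op 4 (modify d.txt): modified={d.txt} staged={d.txt}
After op 5 (git add d.txt): modified={none} staged={d.txt}
After op 6 (modify a.txt): modified={a.txt} staged={d.txt}
After op 7 (git add a.txt): modified={none} staged={a.txt, d.txt}
After op 8 (git commit): modified={none} staged={none}
After op 9 (git add c.txt): modified={none} staged={none}
After op 10 (modify b.txt): modified={b.txt} staged={none}
After op 11 (git add e.txt): modified={b.txt} staged={none}
After op 12 (git add b.txt): modified={none} staged={b.txt}
After op 13 (git add c.txt): modified={none} staged={b.txt}
After op 14 (git add a.txt): modified={none} staged={b.txt}
After op 15 (git commit): modified={none} staged={none}
After op 16 (modify e.txt): modified={e.txt} staged={none}
After op 17 (modify d.txt): modified={d.txt, e.txt} staged={none}
After op 18 (modify b.txt): modified={b.txt, d.txt, e.txt} staged={none}
After op 19 (git add b.txt): modified={d.txt, e.txt} staged={b.txt}
After op 20 (git reset b.txt): modified={b.txt, d.txt, e.txt} staged={none}
After op 21 (modify f.txt): modified={b.txt, d.txt, e.txt, f.txt} staged={none}
After op 22 (modify a.txt): modified={a.txt, b.txt, d.txt, e.txt, f.txt} staged={none}
After op 23 (modify c.txt): modified={a.txt, b.txt, c.txt, d.txt, e.txt, f.txt} staged={none}
After op 24 (git add f.txt): modified={a.txt, b.txt, c.txt, d.txt, e.txt} staged={f.txt}
After op 25 (git reset f.txt): modified={a.txt, b.txt, c.txt, d.txt, e.txt, f.txt} staged={none}
After op 26 (git add e.txt): modified={a.txt, b.txt, c.txt, d.txt, f.txt} staged={e.txt}
After op 27 (modify e.txt): modified={a.txt, b.txt, c.txt, d.txt, e.txt, f.txt} staged={e.txt}
After op 28 (git add c.txt): modified={a.txt, b.txt, d.txt, e.txt, f.txt} staged={c.txt, e.txt}
After op 29 (git add e.txt): modified={a.txt, b.txt, d.txt, f.txt} staged={c.txt, e.txt}

Answer: c.txt, e.txt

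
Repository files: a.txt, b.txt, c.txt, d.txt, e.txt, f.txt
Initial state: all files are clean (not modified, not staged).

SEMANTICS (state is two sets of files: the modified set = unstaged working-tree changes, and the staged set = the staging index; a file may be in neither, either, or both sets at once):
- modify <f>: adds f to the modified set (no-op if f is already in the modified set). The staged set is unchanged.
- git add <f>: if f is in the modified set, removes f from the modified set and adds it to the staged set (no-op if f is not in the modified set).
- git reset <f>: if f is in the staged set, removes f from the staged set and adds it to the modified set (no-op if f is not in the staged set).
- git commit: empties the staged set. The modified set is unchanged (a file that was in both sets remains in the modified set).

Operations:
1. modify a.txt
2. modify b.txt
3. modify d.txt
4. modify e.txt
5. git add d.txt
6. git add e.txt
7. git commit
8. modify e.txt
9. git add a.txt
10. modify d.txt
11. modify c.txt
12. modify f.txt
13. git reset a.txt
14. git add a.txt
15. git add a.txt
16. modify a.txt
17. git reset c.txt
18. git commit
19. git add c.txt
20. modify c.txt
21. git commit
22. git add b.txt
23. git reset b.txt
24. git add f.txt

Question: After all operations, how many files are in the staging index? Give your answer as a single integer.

Answer: 1

Derivation:
After op 1 (modify a.txt): modified={a.txt} staged={none}
After op 2 (modify b.txt): modified={a.txt, b.txt} staged={none}
After op 3 (modify d.txt): modified={a.txt, b.txt, d.txt} staged={none}
After op 4 (modify e.txt): modified={a.txt, b.txt, d.txt, e.txt} staged={none}
After op 5 (git add d.txt): modified={a.txt, b.txt, e.txt} staged={d.txt}
After op 6 (git add e.txt): modified={a.txt, b.txt} staged={d.txt, e.txt}
After op 7 (git commit): modified={a.txt, b.txt} staged={none}
After op 8 (modify e.txt): modified={a.txt, b.txt, e.txt} staged={none}
After op 9 (git add a.txt): modified={b.txt, e.txt} staged={a.txt}
After op 10 (modify d.txt): modified={b.txt, d.txt, e.txt} staged={a.txt}
After op 11 (modify c.txt): modified={b.txt, c.txt, d.txt, e.txt} staged={a.txt}
After op 12 (modify f.txt): modified={b.txt, c.txt, d.txt, e.txt, f.txt} staged={a.txt}
After op 13 (git reset a.txt): modified={a.txt, b.txt, c.txt, d.txt, e.txt, f.txt} staged={none}
After op 14 (git add a.txt): modified={b.txt, c.txt, d.txt, e.txt, f.txt} staged={a.txt}
After op 15 (git add a.txt): modified={b.txt, c.txt, d.txt, e.txt, f.txt} staged={a.txt}
After op 16 (modify a.txt): modified={a.txt, b.txt, c.txt, d.txt, e.txt, f.txt} staged={a.txt}
After op 17 (git reset c.txt): modified={a.txt, b.txt, c.txt, d.txt, e.txt, f.txt} staged={a.txt}
After op 18 (git commit): modified={a.txt, b.txt, c.txt, d.txt, e.txt, f.txt} staged={none}
After op 19 (git add c.txt): modified={a.txt, b.txt, d.txt, e.txt, f.txt} staged={c.txt}
After op 20 (modify c.txt): modified={a.txt, b.txt, c.txt, d.txt, e.txt, f.txt} staged={c.txt}
After op 21 (git commit): modified={a.txt, b.txt, c.txt, d.txt, e.txt, f.txt} staged={none}
After op 22 (git add b.txt): modified={a.txt, c.txt, d.txt, e.txt, f.txt} staged={b.txt}
After op 23 (git reset b.txt): modified={a.txt, b.txt, c.txt, d.txt, e.txt, f.txt} staged={none}
After op 24 (git add f.txt): modified={a.txt, b.txt, c.txt, d.txt, e.txt} staged={f.txt}
Final staged set: {f.txt} -> count=1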